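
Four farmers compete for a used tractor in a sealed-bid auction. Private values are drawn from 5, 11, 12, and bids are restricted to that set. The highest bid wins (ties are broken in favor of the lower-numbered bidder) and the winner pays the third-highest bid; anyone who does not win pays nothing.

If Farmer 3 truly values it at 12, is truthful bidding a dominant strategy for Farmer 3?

Check each profile of the others' bids and compare truth against every alternative bid.
Others bid (5, 5, 12): truth gives 7, best alternative gives 0.
Others bid (5, 11, 5): truth gives 7, best alternative gives 0.
Others bid (11, 5, 5): truth gives 7, best alternative gives 0.
Others bid (5, 11, 11): truth gives 1, best alternative gives 0.
Others bid (5, 11, 12): truth gives 1, best alternative gives 0.
Others bid (11, 5, 11): truth gives 1, best alternative gives 0.
(Remaining 21 profiles checked similarly; truth is weakly best in each.)
In every case the truthful bid is at least as good as any alternative, so it is a dominant strategy.

Yes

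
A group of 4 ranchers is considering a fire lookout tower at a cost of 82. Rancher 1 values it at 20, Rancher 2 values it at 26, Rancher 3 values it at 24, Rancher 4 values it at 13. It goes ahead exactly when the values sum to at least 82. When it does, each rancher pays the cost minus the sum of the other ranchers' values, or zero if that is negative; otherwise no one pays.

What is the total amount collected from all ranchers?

79

Total value 83 ≥ cost 82, so it is built.
Rancher 1: others sum to 63; max(0, 82 - 63) = 19.
Rancher 2: others sum to 57; max(0, 82 - 57) = 25.
Rancher 3: others sum to 59; max(0, 82 - 59) = 23.
Rancher 4: others sum to 70; max(0, 82 - 70) = 12.
Total collected = 19 + 25 + 23 + 12 = 79.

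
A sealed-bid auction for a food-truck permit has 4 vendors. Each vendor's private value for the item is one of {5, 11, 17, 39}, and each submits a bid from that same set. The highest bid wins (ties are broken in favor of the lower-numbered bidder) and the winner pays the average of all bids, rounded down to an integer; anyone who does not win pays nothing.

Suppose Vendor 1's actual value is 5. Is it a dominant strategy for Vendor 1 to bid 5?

Check each profile of the others' bids and compare truth against every alternative bid.
Others bid (11, 11, 11): truth gives 0, best alternative gives -6.
Others bid (5, 11, 11): truth gives 0, best alternative gives -4.
Others bid (11, 5, 11): truth gives 0, best alternative gives -4.
Others bid (11, 11, 5): truth gives 0, best alternative gives -4.
Others bid (5, 5, 11): truth gives 0, best alternative gives -3.
Others bid (5, 11, 5): truth gives 0, best alternative gives -3.
(Remaining 58 profiles checked similarly; truth is weakly best in each.)
In every case the truthful bid is at least as good as any alternative, so it is a dominant strategy.

Yes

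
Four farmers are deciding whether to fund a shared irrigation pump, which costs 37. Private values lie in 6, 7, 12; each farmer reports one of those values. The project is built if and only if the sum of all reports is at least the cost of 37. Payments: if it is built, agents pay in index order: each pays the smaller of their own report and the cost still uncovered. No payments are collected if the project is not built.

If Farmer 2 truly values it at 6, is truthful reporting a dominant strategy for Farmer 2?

Check each profile of the others' reports and compare truth against every alternative report.
Others report (6, 12, 12): truth gives 0, best alternative gives -1.
Others report (7, 12, 12): truth gives 0, best alternative gives -1.
Others report (12, 6, 12): truth gives 0, best alternative gives -1.
Others report (12, 7, 12): truth gives 0, best alternative gives -1.
Others report (12, 12, 6): truth gives 0, best alternative gives -1.
Others report (12, 12, 7): truth gives 0, best alternative gives -1.
(Remaining 21 profiles checked similarly; truth is weakly best in each.)
In every case the truthful report is at least as good as any alternative, so it is a dominant strategy.

Yes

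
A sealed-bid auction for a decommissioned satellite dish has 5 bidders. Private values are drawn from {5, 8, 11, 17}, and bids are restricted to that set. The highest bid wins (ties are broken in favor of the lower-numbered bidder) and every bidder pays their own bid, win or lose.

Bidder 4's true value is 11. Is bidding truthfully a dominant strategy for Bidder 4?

Consider the case where Bidder 1 bids 5, Bidder 2 bids 5, Bidder 3 bids 5 and Bidder 5 bids 5.
Truthful bid 11: wins, pays 11, utility 11 - 11 = 0.
Bid 8 instead: wins, pays 8, utility 11 - 8 = 3.
Since 3 > 0, bidding 8 is strictly better here, so truthful bidding is not dominant.

No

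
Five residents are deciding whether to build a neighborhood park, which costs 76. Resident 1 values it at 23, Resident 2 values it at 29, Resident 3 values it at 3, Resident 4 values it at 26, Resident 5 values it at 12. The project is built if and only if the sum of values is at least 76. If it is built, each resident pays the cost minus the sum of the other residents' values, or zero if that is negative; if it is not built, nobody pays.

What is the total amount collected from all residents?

27

Total value 93 ≥ cost 76, so it is built.
Resident 1: others sum to 70; max(0, 76 - 70) = 6.
Resident 2: others sum to 64; max(0, 76 - 64) = 12.
Resident 3: others sum to 90; max(0, 76 - 90) = 0.
Resident 4: others sum to 67; max(0, 76 - 67) = 9.
Resident 5: others sum to 81; max(0, 76 - 81) = 0.
Total collected = 6 + 12 + 0 + 9 + 0 = 27.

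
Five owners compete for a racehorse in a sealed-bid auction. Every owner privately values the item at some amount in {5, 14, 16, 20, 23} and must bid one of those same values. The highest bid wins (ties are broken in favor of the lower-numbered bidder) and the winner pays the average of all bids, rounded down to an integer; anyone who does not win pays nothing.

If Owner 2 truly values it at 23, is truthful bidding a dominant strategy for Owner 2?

Consider the case where Owner 1 bids 5, Owner 3 bids 5, Owner 4 bids 5 and Owner 5 bids 5.
Truthful bid 23: wins, pays 8, utility 23 - 8 = 15.
Bid 14 instead: wins, pays 6, utility 23 - 6 = 17.
Since 17 > 15, bidding 14 is strictly better here, so truthful bidding is not dominant.

No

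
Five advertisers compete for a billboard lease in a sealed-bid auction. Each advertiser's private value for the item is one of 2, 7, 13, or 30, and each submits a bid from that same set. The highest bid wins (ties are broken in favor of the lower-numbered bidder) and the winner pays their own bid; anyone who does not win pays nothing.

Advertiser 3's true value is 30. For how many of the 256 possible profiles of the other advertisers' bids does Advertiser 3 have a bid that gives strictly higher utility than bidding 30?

36

Others bid (2, 2, 2, 2): truth gives 0; bid 7 gives 23 > 0. Violating.
Others bid (2, 2, 2, 7): truth gives 0; bid 7 gives 23 > 0. Violating.
Others bid (2, 2, 2, 13): truth gives 0; bid 13 gives 17 > 0. Violating.
Others bid (2, 2, 7, 2): truth gives 0; bid 7 gives 23 > 0. Violating.
Others bid (2, 2, 2, 30): truth gives 0; no alternative beats it.
Others bid (2, 2, 7, 30): truth gives 0; no alternative beats it.
(Checking all 256 profiles: 36 have a profitable deviation, 220 do not.)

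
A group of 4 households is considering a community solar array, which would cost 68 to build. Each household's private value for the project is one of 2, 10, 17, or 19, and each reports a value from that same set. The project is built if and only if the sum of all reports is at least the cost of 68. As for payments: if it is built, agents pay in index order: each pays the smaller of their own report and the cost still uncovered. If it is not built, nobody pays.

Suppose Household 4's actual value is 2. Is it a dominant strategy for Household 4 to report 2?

Yes

Check each profile of the others' reports and compare truth against every alternative report.
Others report (2, 2, 2): truth gives 0, best alternative gives 0.
Others report (2, 2, 10): truth gives 0, best alternative gives 0.
Others report (2, 2, 17): truth gives 0, best alternative gives 0.
Others report (2, 2, 19): truth gives 0, best alternative gives 0.
Others report (2, 10, 2): truth gives 0, best alternative gives 0.
Others report (2, 10, 10): truth gives 0, best alternative gives 0.
(Remaining 58 profiles checked similarly; truth is weakly best in each.)
In every case the truthful report is at least as good as any alternative, so it is a dominant strategy.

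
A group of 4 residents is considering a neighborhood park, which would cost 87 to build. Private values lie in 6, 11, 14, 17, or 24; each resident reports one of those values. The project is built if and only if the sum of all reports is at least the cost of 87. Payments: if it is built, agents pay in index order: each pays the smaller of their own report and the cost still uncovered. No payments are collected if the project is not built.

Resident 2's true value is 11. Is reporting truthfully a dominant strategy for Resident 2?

Yes

Check each profile of the others' reports and compare truth against every alternative report.
Others report (6, 6, 6): truth gives 0, best alternative gives 0.
Others report (6, 6, 11): truth gives 0, best alternative gives 0.
Others report (6, 6, 14): truth gives 0, best alternative gives 0.
Others report (6, 6, 17): truth gives 0, best alternative gives 0.
Others report (6, 6, 24): truth gives 0, best alternative gives 0.
Others report (6, 11, 6): truth gives 0, best alternative gives 0.
(Remaining 119 profiles checked similarly; truth is weakly best in each.)
In every case the truthful report is at least as good as any alternative, so it is a dominant strategy.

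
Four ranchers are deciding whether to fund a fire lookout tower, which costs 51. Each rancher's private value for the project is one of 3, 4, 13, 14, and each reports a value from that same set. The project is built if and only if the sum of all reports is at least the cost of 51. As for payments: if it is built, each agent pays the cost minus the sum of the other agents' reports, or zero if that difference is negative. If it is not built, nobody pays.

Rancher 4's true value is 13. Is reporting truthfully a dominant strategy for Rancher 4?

Check each profile of the others' reports and compare truth against every alternative report.
Others report (14, 14, 14): truth gives 4, best alternative gives 4.
Others report (13, 14, 14): truth gives 3, best alternative gives 3.
Others report (14, 13, 14): truth gives 3, best alternative gives 3.
Others report (14, 14, 13): truth gives 3, best alternative gives 3.
Others report (13, 13, 14): truth gives 2, best alternative gives 2.
Others report (13, 14, 13): truth gives 2, best alternative gives 2.
(Remaining 58 profiles checked similarly; truth is weakly best in each.)
In every case the truthful report is at least as good as any alternative, so it is a dominant strategy.

Yes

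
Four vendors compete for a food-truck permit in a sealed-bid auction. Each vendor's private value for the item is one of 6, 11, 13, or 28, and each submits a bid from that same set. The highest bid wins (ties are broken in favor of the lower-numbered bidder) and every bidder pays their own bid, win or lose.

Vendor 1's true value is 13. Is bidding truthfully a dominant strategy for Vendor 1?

Consider the case where Vendor 2 bids 6, Vendor 3 bids 6 and Vendor 4 bids 6.
Truthful bid 13: wins, pays 13, utility 13 - 13 = 0.
Bid 6 instead: wins, pays 6, utility 13 - 6 = 7.
Since 7 > 0, bidding 6 is strictly better here, so truthful bidding is not dominant.

No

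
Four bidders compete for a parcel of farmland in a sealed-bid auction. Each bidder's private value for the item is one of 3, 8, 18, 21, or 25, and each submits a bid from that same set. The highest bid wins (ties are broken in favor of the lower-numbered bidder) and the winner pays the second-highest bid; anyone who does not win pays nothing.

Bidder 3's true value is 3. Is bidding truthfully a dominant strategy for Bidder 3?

Yes

Check each profile of the others' bids and compare truth against every alternative bid.
Others bid (3, 3, 8): truth gives 0, best alternative gives -5.
Others bid (3, 3, 3): truth gives 0, best alternative gives 0.
Others bid (3, 3, 18): truth gives 0, best alternative gives 0.
Others bid (3, 3, 21): truth gives 0, best alternative gives 0.
Others bid (3, 3, 25): truth gives 0, best alternative gives 0.
Others bid (3, 8, 3): truth gives 0, best alternative gives 0.
(Remaining 119 profiles checked similarly; truth is weakly best in each.)
In every case the truthful bid is at least as good as any alternative, so it is a dominant strategy.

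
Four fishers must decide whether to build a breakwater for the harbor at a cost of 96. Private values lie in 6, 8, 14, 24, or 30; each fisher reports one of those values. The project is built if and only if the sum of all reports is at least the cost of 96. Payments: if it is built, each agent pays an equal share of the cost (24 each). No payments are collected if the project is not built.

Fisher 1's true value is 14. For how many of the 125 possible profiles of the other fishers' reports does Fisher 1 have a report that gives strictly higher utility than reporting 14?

3

Others report (24, 30, 30): truth gives -10; report 6 gives 0 > -10. Violating.
Others report (30, 24, 30): truth gives -10; report 6 gives 0 > -10. Violating.
Others report (30, 30, 24): truth gives -10; report 6 gives 0 > -10. Violating.
Others report (6, 6, 6): truth gives 0; no alternative beats it.
Others report (6, 6, 8): truth gives 0; no alternative beats it.
(Checking all 125 profiles: 3 have a profitable deviation, 122 do not.)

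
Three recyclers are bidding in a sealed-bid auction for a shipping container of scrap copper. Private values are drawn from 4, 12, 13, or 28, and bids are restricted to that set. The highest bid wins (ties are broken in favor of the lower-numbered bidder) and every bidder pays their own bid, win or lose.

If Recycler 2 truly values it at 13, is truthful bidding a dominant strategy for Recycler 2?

Consider the case where Recycler 1 bids 4 and Recycler 3 bids 4.
Truthful bid 13: wins, pays 13, utility 13 - 13 = 0.
Bid 12 instead: wins, pays 12, utility 13 - 12 = 1.
Since 1 > 0, bidding 12 is strictly better here, so truthful bidding is not dominant.

No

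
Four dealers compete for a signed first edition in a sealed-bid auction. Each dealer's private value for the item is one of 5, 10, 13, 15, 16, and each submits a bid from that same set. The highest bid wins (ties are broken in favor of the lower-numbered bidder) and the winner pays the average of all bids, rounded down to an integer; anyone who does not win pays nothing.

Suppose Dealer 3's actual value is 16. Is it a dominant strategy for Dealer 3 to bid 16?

Consider the case where Dealer 1 bids 5, Dealer 2 bids 5 and Dealer 4 bids 5.
Truthful bid 16: wins, pays 7, utility 16 - 7 = 9.
Bid 10 instead: wins, pays 6, utility 16 - 6 = 10.
Since 10 > 9, bidding 10 is strictly better here, so truthful bidding is not dominant.

No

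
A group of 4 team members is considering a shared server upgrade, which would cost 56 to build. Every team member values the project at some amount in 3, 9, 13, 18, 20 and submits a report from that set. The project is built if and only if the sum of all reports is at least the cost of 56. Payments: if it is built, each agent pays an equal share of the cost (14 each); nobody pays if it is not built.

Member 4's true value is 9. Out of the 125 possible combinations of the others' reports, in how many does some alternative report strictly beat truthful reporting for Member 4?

Others report (9, 18, 20): truth gives -5; report 3 gives 0 > -5. Violating.
Others report (9, 20, 18): truth gives -5; report 3 gives 0 > -5. Violating.
Others report (9, 20, 20): truth gives -5; report 3 gives 0 > -5. Violating.
Others report (13, 18, 18): truth gives -5; report 3 gives 0 > -5. Violating.
Others report (3, 3, 3): truth gives 0; no alternative beats it.
Others report (3, 3, 9): truth gives 0; no alternative beats it.
(Checking all 125 profiles: 18 have a profitable deviation, 107 do not.)

18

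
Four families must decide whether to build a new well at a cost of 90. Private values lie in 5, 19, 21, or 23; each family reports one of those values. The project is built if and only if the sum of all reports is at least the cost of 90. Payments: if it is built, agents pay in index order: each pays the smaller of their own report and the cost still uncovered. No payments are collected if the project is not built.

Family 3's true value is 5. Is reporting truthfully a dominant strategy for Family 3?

Check each profile of the others' reports and compare truth against every alternative report.
Others report (5, 5, 5): truth gives 0, best alternative gives 0.
Others report (5, 5, 19): truth gives 0, best alternative gives 0.
Others report (5, 5, 21): truth gives 0, best alternative gives 0.
Others report (5, 5, 23): truth gives 0, best alternative gives 0.
Others report (5, 19, 5): truth gives 0, best alternative gives 0.
Others report (5, 19, 19): truth gives 0, best alternative gives 0.
(Remaining 58 profiles checked similarly; truth is weakly best in each.)
In every case the truthful report is at least as good as any alternative, so it is a dominant strategy.

Yes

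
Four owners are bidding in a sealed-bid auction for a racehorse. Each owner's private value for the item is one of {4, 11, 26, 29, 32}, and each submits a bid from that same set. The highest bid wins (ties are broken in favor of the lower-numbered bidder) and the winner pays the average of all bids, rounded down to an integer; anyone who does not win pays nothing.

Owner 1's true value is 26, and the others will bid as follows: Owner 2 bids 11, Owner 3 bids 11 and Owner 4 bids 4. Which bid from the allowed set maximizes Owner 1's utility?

Bid 4: loses, pays 0, utility 0.
Bid 11: wins, pays 9, utility 26 - 9 = 17.
Bid 26: wins, pays 13, utility 26 - 13 = 13.
Bid 29: wins, pays 13, utility 26 - 13 = 13.
Bid 32: wins, pays 14, utility 26 - 14 = 12.
The best choice is 11 with utility 17.

11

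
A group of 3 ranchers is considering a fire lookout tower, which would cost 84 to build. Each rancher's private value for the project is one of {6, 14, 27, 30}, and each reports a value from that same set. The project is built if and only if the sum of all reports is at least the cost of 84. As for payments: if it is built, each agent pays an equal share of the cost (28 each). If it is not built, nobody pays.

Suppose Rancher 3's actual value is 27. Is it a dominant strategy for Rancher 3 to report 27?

Consider the case where Rancher 1 reports 27 and Rancher 2 reports 30.
Truthful report 27: project built, pays 28, utility 27 - 28 = -1.
Report 6 instead: project not built, utility 0.
Since 0 > -1, reporting 6 is strictly better here, so truthful reporting is not dominant.

No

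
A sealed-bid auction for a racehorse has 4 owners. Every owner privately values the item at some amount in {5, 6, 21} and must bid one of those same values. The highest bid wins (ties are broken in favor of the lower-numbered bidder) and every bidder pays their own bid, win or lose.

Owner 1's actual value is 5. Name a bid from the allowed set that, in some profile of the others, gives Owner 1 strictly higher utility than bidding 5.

Suppose Owner 2 bids 5, Owner 3 bids 5 and Owner 4 bids 6.
Bid 5: loses but pays 5, utility -5.
Bid 6: wins, pays 6, utility 5 - 6 = -1.
So bidding 6 beats truth here (-1 > -5).

6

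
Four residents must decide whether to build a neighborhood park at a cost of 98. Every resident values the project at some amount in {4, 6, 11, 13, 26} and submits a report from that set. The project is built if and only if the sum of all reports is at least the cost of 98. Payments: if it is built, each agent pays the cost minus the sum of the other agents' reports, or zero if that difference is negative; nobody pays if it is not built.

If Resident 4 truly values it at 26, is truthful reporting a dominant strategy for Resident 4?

Yes

Check each profile of the others' reports and compare truth against every alternative report.
Others report (26, 26, 26): truth gives 6, best alternative gives 0.
Others report (4, 4, 4): truth gives 0, best alternative gives 0.
Others report (4, 4, 6): truth gives 0, best alternative gives 0.
Others report (4, 4, 11): truth gives 0, best alternative gives 0.
Others report (4, 4, 13): truth gives 0, best alternative gives 0.
Others report (4, 4, 26): truth gives 0, best alternative gives 0.
(Remaining 119 profiles checked similarly; truth is weakly best in each.)
In every case the truthful report is at least as good as any alternative, so it is a dominant strategy.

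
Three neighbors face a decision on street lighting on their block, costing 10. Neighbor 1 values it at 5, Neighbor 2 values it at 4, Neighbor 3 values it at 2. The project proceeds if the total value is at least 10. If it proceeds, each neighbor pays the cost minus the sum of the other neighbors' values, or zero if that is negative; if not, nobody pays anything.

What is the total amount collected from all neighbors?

8

Total value 11 ≥ cost 10, so it is built.
Neighbor 1: others sum to 6; max(0, 10 - 6) = 4.
Neighbor 2: others sum to 7; max(0, 10 - 7) = 3.
Neighbor 3: others sum to 9; max(0, 10 - 9) = 1.
Total collected = 4 + 3 + 1 = 8.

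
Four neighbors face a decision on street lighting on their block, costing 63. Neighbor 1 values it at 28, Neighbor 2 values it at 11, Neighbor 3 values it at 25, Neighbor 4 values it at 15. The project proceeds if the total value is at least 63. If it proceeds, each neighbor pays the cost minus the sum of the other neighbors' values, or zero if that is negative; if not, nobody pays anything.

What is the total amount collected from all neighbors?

Total value 79 ≥ cost 63, so it is built.
Neighbor 1: others sum to 51; max(0, 63 - 51) = 12.
Neighbor 2: others sum to 68; max(0, 63 - 68) = 0.
Neighbor 3: others sum to 54; max(0, 63 - 54) = 9.
Neighbor 4: others sum to 64; max(0, 63 - 64) = 0.
Total collected = 12 + 0 + 9 + 0 = 21.

21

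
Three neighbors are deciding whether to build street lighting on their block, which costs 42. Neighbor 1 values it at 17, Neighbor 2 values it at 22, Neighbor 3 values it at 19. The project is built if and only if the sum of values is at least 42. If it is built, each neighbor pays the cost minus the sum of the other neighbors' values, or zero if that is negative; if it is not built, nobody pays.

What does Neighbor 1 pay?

Total value 58 ≥ cost 42, so the project is built.
The other neighbors' values sum to 41.
Cost minus that sum is 42 - 41 = 1.

1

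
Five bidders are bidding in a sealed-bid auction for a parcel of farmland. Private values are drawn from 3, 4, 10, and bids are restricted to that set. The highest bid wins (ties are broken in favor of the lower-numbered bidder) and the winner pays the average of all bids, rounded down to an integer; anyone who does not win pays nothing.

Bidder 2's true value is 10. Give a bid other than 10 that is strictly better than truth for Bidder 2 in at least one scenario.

Suppose Bidder 1 bids 3, Bidder 3 bids 3, Bidder 4 bids 3 and Bidder 5 bids 3.
Bid 10: wins, pays 4, utility 10 - 4 = 6.
Bid 4: wins, pays 3, utility 10 - 3 = 7.
So bidding 4 beats truth here (7 > 6).

4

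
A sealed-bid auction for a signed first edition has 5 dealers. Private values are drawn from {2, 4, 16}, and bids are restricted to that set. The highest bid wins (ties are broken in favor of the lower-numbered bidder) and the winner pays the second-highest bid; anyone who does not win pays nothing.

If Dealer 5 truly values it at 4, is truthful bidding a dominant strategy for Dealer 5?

Yes

Check each profile of the others' bids and compare truth against every alternative bid.
Others bid (2, 2, 2, 2): truth gives 2, best alternative gives 2.
Others bid (2, 2, 2, 4): truth gives 0, best alternative gives 0.
Others bid (2, 2, 2, 16): truth gives 0, best alternative gives 0.
Others bid (2, 2, 4, 2): truth gives 0, best alternative gives 0.
Others bid (2, 2, 4, 4): truth gives 0, best alternative gives 0.
Others bid (2, 2, 4, 16): truth gives 0, best alternative gives 0.
(Remaining 75 profiles checked similarly; truth is weakly best in each.)
In every case the truthful bid is at least as good as any alternative, so it is a dominant strategy.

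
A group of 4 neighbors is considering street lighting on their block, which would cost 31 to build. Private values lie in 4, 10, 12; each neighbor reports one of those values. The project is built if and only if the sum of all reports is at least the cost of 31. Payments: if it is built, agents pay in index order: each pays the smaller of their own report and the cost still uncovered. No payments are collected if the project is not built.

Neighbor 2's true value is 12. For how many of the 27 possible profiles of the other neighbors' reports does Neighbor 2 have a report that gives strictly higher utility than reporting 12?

Others report (4, 10, 10): truth gives 0; report 10 gives 2 > 0. Violating.
Others report (4, 10, 12): truth gives 0; report 10 gives 2 > 0. Violating.
Others report (4, 12, 10): truth gives 0; report 10 gives 2 > 0. Violating.
Others report (4, 12, 12): truth gives 0; report 4 gives 8 > 0. Violating.
Others report (4, 4, 4): truth gives 0; no alternative beats it.
Others report (4, 4, 10): truth gives 0; no alternative beats it.
(Checking all 27 profiles: 20 have a profitable deviation, 7 do not.)

20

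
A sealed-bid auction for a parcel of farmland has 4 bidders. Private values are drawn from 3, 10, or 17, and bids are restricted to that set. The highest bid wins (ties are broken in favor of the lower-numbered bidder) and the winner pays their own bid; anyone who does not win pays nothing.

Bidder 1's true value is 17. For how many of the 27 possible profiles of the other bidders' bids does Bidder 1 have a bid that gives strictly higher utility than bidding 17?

8

Others bid (3, 3, 3): truth gives 0; bid 3 gives 14 > 0. Violating.
Others bid (3, 3, 10): truth gives 0; bid 10 gives 7 > 0. Violating.
Others bid (3, 10, 3): truth gives 0; bid 10 gives 7 > 0. Violating.
Others bid (3, 10, 10): truth gives 0; bid 10 gives 7 > 0. Violating.
Others bid (3, 3, 17): truth gives 0; no alternative beats it.
Others bid (3, 10, 17): truth gives 0; no alternative beats it.
(Checking all 27 profiles: 8 have a profitable deviation, 19 do not.)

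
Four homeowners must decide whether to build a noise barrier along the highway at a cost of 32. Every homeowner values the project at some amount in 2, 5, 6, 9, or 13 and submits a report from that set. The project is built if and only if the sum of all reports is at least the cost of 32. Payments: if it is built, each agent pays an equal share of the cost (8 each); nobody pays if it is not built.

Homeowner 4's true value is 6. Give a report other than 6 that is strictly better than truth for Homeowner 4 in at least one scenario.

Suppose Homeowner 1 reports 2, Homeowner 2 reports 13 and Homeowner 3 reports 13.
Report 6: project built, pays 8, utility 6 - 8 = -2.
Report 2: project not built, utility 0.
So reporting 2 beats truth here (0 > -2).

2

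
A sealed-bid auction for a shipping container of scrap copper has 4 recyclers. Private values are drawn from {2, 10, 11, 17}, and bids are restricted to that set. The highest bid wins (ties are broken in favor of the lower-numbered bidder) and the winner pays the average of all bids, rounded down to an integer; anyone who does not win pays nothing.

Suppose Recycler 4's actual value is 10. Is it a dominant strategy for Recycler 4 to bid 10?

Consider the case where Recycler 1 bids 2, Recycler 2 bids 2 and Recycler 3 bids 10.
Truthful bid 10: loses, pays 0, utility 0.
Bid 11 instead: wins, pays 6, utility 10 - 6 = 4.
Since 4 > 0, bidding 11 is strictly better here, so truthful bidding is not dominant.

No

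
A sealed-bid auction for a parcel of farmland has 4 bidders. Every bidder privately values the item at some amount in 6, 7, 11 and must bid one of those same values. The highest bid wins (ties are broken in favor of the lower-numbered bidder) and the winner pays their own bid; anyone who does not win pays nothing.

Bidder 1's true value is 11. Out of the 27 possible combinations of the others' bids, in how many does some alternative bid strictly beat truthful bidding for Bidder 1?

Others bid (6, 6, 6): truth gives 0; bid 6 gives 5 > 0. Violating.
Others bid (6, 6, 7): truth gives 0; bid 7 gives 4 > 0. Violating.
Others bid (6, 7, 6): truth gives 0; bid 7 gives 4 > 0. Violating.
Others bid (6, 7, 7): truth gives 0; bid 7 gives 4 > 0. Violating.
Others bid (6, 6, 11): truth gives 0; no alternative beats it.
Others bid (6, 7, 11): truth gives 0; no alternative beats it.
(Checking all 27 profiles: 8 have a profitable deviation, 19 do not.)

8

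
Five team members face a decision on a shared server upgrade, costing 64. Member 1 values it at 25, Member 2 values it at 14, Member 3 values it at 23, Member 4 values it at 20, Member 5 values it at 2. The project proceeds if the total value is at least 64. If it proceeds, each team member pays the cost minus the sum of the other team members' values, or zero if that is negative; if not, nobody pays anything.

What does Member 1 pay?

5

Total value 84 ≥ cost 64, so the project is built.
The other team members' values sum to 59.
Cost minus that sum is 64 - 59 = 5.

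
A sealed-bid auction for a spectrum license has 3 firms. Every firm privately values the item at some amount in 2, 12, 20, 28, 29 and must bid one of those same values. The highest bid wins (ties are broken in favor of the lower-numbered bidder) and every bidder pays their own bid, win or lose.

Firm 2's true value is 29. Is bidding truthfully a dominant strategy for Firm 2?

No

Consider the case where Firm 1 bids 2 and Firm 3 bids 2.
Truthful bid 29: wins, pays 29, utility 29 - 29 = 0.
Bid 12 instead: wins, pays 12, utility 29 - 12 = 17.
Since 17 > 0, bidding 12 is strictly better here, so truthful bidding is not dominant.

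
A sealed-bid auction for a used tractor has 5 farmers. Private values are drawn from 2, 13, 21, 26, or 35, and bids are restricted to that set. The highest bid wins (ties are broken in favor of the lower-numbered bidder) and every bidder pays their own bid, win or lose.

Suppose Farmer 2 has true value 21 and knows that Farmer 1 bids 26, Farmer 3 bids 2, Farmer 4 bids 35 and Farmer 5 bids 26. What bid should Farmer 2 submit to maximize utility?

2

Bid 2: loses but pays 2, utility -2.
Bid 13: loses but pays 13, utility -13.
Bid 21: loses but pays 21, utility -21.
Bid 26: loses but pays 26, utility -26.
Bid 35: wins, pays 35, utility 21 - 35 = -14.
The best choice is 2 with utility -2.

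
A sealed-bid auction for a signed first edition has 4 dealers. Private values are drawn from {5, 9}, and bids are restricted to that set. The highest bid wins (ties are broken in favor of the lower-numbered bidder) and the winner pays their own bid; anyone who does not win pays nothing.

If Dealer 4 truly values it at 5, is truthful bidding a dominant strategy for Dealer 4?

Check each profile of the others' bids and compare truth against every alternative bid.
Others bid (5, 5, 5): truth gives 0, best alternative gives -4.
Others bid (5, 5, 9): truth gives 0, best alternative gives 0.
Others bid (5, 9, 5): truth gives 0, best alternative gives 0.
Others bid (5, 9, 9): truth gives 0, best alternative gives 0.
Others bid (9, 5, 5): truth gives 0, best alternative gives 0.
Others bid (9, 5, 9): truth gives 0, best alternative gives 0.
(Remaining 2 profiles checked similarly; truth is weakly best in each.)
In every case the truthful bid is at least as good as any alternative, so it is a dominant strategy.

Yes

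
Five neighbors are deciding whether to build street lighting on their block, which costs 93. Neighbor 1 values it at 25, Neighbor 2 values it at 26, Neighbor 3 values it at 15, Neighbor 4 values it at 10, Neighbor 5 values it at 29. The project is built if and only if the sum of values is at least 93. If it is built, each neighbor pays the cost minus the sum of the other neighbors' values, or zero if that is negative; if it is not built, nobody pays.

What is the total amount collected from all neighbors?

Total value 105 ≥ cost 93, so it is built.
Neighbor 1: others sum to 80; max(0, 93 - 80) = 13.
Neighbor 2: others sum to 79; max(0, 93 - 79) = 14.
Neighbor 3: others sum to 90; max(0, 93 - 90) = 3.
Neighbor 4: others sum to 95; max(0, 93 - 95) = 0.
Neighbor 5: others sum to 76; max(0, 93 - 76) = 17.
Total collected = 13 + 14 + 3 + 0 + 17 = 47.

47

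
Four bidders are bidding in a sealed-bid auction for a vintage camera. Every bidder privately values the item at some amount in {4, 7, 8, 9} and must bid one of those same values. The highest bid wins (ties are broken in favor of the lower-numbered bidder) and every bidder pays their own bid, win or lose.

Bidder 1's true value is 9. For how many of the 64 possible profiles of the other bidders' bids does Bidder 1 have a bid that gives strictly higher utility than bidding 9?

Others bid (4, 4, 4): truth gives 0; bid 4 gives 5 > 0. Violating.
Others bid (4, 4, 7): truth gives 0; bid 7 gives 2 > 0. Violating.
Others bid (4, 4, 8): truth gives 0; bid 8 gives 1 > 0. Violating.
Others bid (4, 7, 4): truth gives 0; bid 7 gives 2 > 0. Violating.
Others bid (4, 4, 9): truth gives 0; no alternative beats it.
Others bid (4, 7, 9): truth gives 0; no alternative beats it.
(Checking all 64 profiles: 27 have a profitable deviation, 37 do not.)

27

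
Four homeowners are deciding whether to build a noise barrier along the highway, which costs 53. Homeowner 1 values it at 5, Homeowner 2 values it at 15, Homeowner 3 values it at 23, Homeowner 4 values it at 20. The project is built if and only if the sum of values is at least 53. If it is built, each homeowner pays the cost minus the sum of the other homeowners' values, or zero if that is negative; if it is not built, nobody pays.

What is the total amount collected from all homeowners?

Total value 63 ≥ cost 53, so it is built.
Homeowner 1: others sum to 58; max(0, 53 - 58) = 0.
Homeowner 2: others sum to 48; max(0, 53 - 48) = 5.
Homeowner 3: others sum to 40; max(0, 53 - 40) = 13.
Homeowner 4: others sum to 43; max(0, 53 - 43) = 10.
Total collected = 0 + 5 + 13 + 10 = 28.

28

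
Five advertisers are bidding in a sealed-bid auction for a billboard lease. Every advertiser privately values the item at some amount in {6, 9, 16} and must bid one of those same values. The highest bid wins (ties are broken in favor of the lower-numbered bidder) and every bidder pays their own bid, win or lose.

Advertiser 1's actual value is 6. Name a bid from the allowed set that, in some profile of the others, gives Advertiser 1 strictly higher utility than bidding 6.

Suppose Advertiser 2 bids 6, Advertiser 3 bids 6, Advertiser 4 bids 6 and Advertiser 5 bids 9.
Bid 6: loses but pays 6, utility -6.
Bid 9: wins, pays 9, utility 6 - 9 = -3.
So bidding 9 beats truth here (-3 > -6).

9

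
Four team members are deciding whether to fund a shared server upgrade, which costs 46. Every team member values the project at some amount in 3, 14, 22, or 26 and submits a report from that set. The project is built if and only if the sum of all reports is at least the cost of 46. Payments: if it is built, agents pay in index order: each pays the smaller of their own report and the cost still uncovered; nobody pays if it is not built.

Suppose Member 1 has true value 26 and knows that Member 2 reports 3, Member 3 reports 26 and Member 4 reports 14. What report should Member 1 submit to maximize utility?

Report 3: project built, pays 3, utility 26 - 3 = 23.
Report 14: project built, pays 14, utility 26 - 14 = 12.
Report 22: project built, pays 22, utility 26 - 22 = 4.
Report 26: project built, pays 26, utility 26 - 26 = 0.
The best choice is 3 with utility 23.

3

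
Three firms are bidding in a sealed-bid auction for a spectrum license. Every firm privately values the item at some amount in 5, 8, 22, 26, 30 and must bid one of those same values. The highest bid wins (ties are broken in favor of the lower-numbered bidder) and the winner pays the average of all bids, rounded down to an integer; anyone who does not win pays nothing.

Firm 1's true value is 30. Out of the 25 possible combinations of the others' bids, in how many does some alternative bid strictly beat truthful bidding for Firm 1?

16

Others bid (5, 5): truth gives 17; bid 5 gives 25 > 17. Violating.
Others bid (5, 8): truth gives 16; bid 8 gives 23 > 16. Violating.
Others bid (5, 22): truth gives 11; bid 22 gives 14 > 11. Violating.
Others bid (5, 26): truth gives 10; bid 26 gives 11 > 10. Violating.
Others bid (5, 30): truth gives 9; no alternative beats it.
Others bid (8, 30): truth gives 8; no alternative beats it.
(Checking all 25 profiles: 16 have a profitable deviation, 9 do not.)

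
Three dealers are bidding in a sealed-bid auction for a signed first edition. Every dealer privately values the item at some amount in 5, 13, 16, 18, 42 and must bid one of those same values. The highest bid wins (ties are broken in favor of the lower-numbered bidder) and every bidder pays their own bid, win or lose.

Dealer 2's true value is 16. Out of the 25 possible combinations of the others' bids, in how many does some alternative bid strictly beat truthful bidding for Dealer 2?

Others bid (5, 5): truth gives 0; bid 13 gives 3 > 0. Violating.
Others bid (5, 13): truth gives 0; bid 13 gives 3 > 0. Violating.
Others bid (5, 18): truth gives -16; bid 18 gives -2 > -16. Violating.
Others bid (5, 42): truth gives -16; bid 5 gives -5 > -16. Violating.
Others bid (5, 16): truth gives 0; no alternative beats it.
Others bid (13, 5): truth gives 0; no alternative beats it.
(Checking all 25 profiles: 21 have a profitable deviation, 4 do not.)

21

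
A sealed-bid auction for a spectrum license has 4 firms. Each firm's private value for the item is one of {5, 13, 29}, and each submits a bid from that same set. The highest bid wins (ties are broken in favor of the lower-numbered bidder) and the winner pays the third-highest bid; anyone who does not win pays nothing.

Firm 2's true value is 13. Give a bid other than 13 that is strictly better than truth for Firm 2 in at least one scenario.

Suppose Firm 1 bids 5, Firm 3 bids 5 and Firm 4 bids 29.
Bid 13: loses, pays 0, utility 0.
Bid 29: wins, pays 5, utility 13 - 5 = 8.
So bidding 29 beats truth here (8 > 0).

29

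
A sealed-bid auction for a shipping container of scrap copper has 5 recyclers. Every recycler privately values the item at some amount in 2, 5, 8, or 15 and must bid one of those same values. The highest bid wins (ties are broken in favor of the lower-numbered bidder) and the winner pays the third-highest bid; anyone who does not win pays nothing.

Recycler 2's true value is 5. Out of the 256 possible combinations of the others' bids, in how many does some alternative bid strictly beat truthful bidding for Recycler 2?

Others bid (2, 2, 2, 8): truth gives 0; bid 8 gives 3 > 0. Violating.
Others bid (2, 2, 2, 15): truth gives 0; bid 15 gives 3 > 0. Violating.
Others bid (2, 2, 8, 2): truth gives 0; bid 8 gives 3 > 0. Violating.
Others bid (2, 2, 15, 2): truth gives 0; bid 15 gives 3 > 0. Violating.
Others bid (2, 2, 2, 2): truth gives 3; no alternative beats it.
Others bid (2, 2, 2, 5): truth gives 3; no alternative beats it.
(Checking all 256 profiles: 8 have a profitable deviation, 248 do not.)

8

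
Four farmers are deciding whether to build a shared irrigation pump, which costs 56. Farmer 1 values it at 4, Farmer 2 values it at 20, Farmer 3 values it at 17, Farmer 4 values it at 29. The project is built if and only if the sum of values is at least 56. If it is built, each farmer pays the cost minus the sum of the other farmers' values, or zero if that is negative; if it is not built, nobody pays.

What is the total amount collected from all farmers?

24

Total value 70 ≥ cost 56, so it is built.
Farmer 1: others sum to 66; max(0, 56 - 66) = 0.
Farmer 2: others sum to 50; max(0, 56 - 50) = 6.
Farmer 3: others sum to 53; max(0, 56 - 53) = 3.
Farmer 4: others sum to 41; max(0, 56 - 41) = 15.
Total collected = 0 + 6 + 3 + 15 = 24.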